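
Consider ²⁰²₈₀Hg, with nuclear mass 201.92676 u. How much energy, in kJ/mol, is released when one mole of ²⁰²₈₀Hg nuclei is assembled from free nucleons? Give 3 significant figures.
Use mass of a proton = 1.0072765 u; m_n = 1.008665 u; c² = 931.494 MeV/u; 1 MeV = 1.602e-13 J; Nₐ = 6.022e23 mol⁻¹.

1.54e+11 kJ/mol

With 80 protons and 122 neutrons (A = 202):
Mass of separated nucleons = 80(1.0072765) + 122(1.008665) = 80.5821200 + 123.057130 = 203.6392500 u
Δm = 203.6392500 − 201.92676 = 1.7124900 u
Binding energy = Δm·c² = 1.7124900 × 931.494 MeV/u = 1595.17 MeV
Per nucleus in joules: 1595.17 MeV × 1.602e-13 J/MeV = 2.5555e-10 J
Per mole: 2.5555e-10 J × 6.022e23 mol⁻¹ = 1.5389e+14 J/mol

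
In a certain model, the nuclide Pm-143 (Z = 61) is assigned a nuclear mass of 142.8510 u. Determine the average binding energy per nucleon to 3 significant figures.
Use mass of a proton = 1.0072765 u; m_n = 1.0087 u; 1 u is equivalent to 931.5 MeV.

Z = 61, so N = A − Z = 143 − 61 = 82.
Mass of separated nucleons = 61(1.0072765) + 82(1.0087) = 61.4438665 + 82.7134 = 144.1572665 u
Mass defect Δm = 144.1572665 − 142.8510 = 1.3062665 u
Converting to energy: 1.3062665 u × 931.5 MeV/u = 1216.79 MeV
BE/A = 1216.79 MeV / 143 = 8.509 MeV/nucleon

8.51 MeV/nucleon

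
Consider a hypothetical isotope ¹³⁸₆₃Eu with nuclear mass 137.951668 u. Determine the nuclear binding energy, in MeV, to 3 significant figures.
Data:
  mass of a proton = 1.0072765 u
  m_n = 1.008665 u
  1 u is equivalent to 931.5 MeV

1080 MeV

The nucleus contains 63 protons and 138 − 63 = 75 neutrons.
Mass of separated nucleons = 63(1.0072765) + 75(1.008665) = 63.4584195 + 75.649875 = 139.1082945 u
Δm = 139.1082945 − 137.951668 = 1.1566265 u
Converting to energy: 1.1566265 u × 931.5 MeV/u = 1077.40 MeV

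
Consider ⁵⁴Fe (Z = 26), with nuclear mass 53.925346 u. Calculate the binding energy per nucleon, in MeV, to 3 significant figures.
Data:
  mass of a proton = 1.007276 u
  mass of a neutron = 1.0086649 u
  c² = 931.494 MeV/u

With 26 protons and 28 neutrons (A = 54):
Total constituent mass: 26 × 1.007276 + 28 × 1.0086649 = 54.4317932 u
Mass defect Δm = 54.4317932 − 53.925346 = 0.5064472 u
E_B = 0.5064472 × 931.494 = 471.753 MeV
Per nucleon: 471.753 / 54 = 8.736 MeV

8.74 MeV/nucleon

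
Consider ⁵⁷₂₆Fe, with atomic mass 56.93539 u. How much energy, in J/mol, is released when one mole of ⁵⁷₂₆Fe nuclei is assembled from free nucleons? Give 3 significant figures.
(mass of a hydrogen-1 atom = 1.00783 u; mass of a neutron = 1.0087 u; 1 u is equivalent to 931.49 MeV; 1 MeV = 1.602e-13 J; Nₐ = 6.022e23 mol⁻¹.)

Z = 26, so N = A − Z = 57 − 26 = 31.
Total constituent mass: 26 × 1.00783 + 31 × 1.0087 = 57.47328 u
Δm = 57.47328 − 56.93539 = 0.53789 u
Converting to energy: 0.53789 u × 931.49 MeV/u = 501.039 MeV
Per nucleus in joules: 501.039 MeV × 1.602e-13 J/MeV = 8.0266e-11 J
Per mole: 8.0266e-11 J × 6.022e23 mol⁻¹ = 4.8336e+13 J/mol

4.83e+13 J/mol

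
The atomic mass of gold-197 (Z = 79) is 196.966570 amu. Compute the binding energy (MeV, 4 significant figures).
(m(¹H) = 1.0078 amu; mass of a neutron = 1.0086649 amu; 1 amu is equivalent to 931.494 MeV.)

Total constituent mass: 79 × 1.0078 + 118 × 1.0086649 = 198.6386582 amu
Δm = 198.6386582 − 196.966570 = 1.6720882 amu
Converting to energy: 1.6720882 amu × 931.494 MeV/amu = 1557.54 MeV

1558 MeV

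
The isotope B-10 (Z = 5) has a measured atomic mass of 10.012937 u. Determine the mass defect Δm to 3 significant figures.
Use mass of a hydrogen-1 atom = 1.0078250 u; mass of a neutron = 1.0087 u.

Z = 5, so N = A − Z = 10 − 5 = 5.
Σm = 5·m(¹H) + 5·m_n = 5.0391250 + 5.0435 = 10.0826250 u
Δm = 10.0826250 − 10.012937 = 0.0696880 u

0.0697 u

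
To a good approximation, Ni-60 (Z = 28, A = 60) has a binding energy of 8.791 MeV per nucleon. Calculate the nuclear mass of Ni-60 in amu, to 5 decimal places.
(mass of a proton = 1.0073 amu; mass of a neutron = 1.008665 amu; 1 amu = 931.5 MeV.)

59.91543 amu

Total binding energy = 60 × 8.791 = 527.460 MeV
Mass defect = 527.460 MeV / (931.5 MeV/amu) = 0.5662480 amu
Constituent mass = 28(1.0073) + 32(1.008665) = 60.481680 amu
Nuclear mass = 60.481680 − 0.5662480 = 59.9154320 amu ≈ 59.91543 amu (to 5 decimal places)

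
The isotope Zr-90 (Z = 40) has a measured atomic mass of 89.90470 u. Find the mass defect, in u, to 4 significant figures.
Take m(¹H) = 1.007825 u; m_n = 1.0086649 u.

0.8415 u

With 40 protons and 50 neutrons (A = 90):
Total constituent mass: 40 × 1.007825 + 50 × 1.0086649 = 90.7462450 u
The mass defect is 90.7462450 − 89.90470 = 0.8415450 u.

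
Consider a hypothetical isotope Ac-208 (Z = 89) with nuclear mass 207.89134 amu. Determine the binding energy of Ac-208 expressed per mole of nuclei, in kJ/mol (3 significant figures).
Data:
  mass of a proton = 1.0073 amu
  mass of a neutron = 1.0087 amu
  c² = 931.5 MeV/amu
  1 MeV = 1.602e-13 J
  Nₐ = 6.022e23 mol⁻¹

1.61e+11 kJ/mol

With 89 protons and 119 neutrons (A = 208):
Mass of separated nucleons = 89(1.0073) + 119(1.0087) = 89.6497 + 120.0353 = 209.6850 amu
The mass defect is 209.6850 − 207.89134 = 1.79366 amu.
Converting to energy: 1.79366 amu × 931.5 MeV/amu = 1670.79 MeV
Per nucleus in joules: 1670.79 MeV × 1.602e-13 J/MeV = 2.6766e-10 J
Per mole: 2.6766e-10 J × 6.022e23 mol⁻¹ = 1.6118e+14 J/mol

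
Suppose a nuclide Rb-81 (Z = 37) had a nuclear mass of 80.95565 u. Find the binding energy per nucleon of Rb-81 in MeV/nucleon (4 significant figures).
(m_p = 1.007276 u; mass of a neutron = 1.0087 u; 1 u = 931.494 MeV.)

8.008 MeV/nucleon

Mass of separated nucleons = 37(1.007276) + 44(1.0087) = 37.269212 + 44.3828 = 81.652012 u
The mass defect is 81.652012 − 80.95565 = 0.696362 u.
E_B = 0.696362 × 931.494 = 648.657 MeV
Per nucleon: 648.657 / 81 = 8.008 MeV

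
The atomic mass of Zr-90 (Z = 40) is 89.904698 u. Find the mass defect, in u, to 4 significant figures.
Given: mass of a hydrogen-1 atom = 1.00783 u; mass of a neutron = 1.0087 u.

The nucleus contains 40 protons and 90 − 40 = 50 neutrons.
Total constituent mass: 40 × 1.00783 + 50 × 1.0087 = 90.74820 u
The mass defect is 90.74820 − 89.904698 = 0.843502 u.

0.8435 u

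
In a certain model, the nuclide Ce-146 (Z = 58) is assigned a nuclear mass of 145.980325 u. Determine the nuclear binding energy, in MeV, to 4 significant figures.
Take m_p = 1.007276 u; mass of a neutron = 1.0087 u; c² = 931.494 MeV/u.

1125 MeV

Mass of separated nucleons = 58(1.007276) + 88(1.0087) = 58.422008 + 88.7656 = 147.187608 u
Mass defect Δm = 147.187608 − 145.980325 = 1.207283 u
Binding energy = Δm·c² = 1.207283 × 931.494 MeV/u = 1124.58 MeV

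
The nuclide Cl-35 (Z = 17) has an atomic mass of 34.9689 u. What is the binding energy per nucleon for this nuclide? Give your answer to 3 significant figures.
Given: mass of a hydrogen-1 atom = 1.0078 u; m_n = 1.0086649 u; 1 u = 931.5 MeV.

Z = 17, so N = A − Z = 35 − 17 = 18.
Σm = 17·m(¹H) + 18·m_n = 17.1326 + 18.1559682 = 35.2885682 u
Δm = 35.2885682 − 34.9689 = 0.3196682 u
Converting to energy: 0.3196682 u × 931.5 MeV/u = 297.771 MeV
Per nucleon: 297.771 / 35 = 8.508 MeV

8.51 MeV/nucleon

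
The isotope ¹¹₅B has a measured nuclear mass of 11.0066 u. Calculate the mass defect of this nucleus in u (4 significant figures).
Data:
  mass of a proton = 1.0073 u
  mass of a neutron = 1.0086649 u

The nucleus contains 5 protons and 11 − 5 = 6 neutrons.
Total constituent mass: 5 × 1.0073 + 6 × 1.0086649 = 11.0884894 u
The mass defect is 11.0884894 − 11.0066 = 0.0818894 u.

0.08189 u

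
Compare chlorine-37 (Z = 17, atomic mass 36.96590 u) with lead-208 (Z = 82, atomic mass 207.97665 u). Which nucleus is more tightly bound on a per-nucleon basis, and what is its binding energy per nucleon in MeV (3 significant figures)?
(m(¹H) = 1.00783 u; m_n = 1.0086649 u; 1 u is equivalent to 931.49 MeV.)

chlorine-37: Σm = 17(1.00783) + 20(1.0086649) = 37.3064080 u; Δm = 0.3405080 u; E_B = 317.18 MeV; E_B/A = 8.572 MeV
lead-208: Σm = 82(1.00783) + 126(1.0086649) = 209.7338374 u; Δm = 1.7571874 u; E_B = 1636.8 MeV; E_B/A = 7.869 MeV
chlorine-37 has the higher binding energy per nucleon, so it is the more tightly bound nucleus.

chlorine-37; 8.57 MeV/nucleon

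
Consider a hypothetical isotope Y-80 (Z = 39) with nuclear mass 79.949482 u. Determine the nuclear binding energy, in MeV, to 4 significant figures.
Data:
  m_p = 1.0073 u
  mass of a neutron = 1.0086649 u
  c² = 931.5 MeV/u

643.2 MeV

The nucleus contains 39 protons and 80 − 39 = 41 neutrons.
Total constituent mass: 39 × 1.0073 + 41 × 1.0086649 = 80.6399609 u
The mass defect is 80.6399609 − 79.949482 = 0.6904789 u.
Converting to energy: 0.6904789 u × 931.5 MeV/u = 643.181 MeV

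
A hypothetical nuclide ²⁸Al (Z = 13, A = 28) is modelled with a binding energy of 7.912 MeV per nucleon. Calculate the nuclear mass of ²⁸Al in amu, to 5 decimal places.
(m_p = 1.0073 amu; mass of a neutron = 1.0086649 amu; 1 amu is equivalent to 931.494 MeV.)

Total binding energy = 28 × 7.912 = 221.536 MeV
Mass defect = 221.536 MeV / (931.494 MeV/amu) = 0.2378287 amu
Constituent mass = 13(1.0073) + 15(1.0086649) = 28.2248735 amu
Nuclear mass = 28.2248735 − 0.2378287 = 27.9870448 amu ≈ 27.98704 amu (to 5 decimal places)

27.98704 amu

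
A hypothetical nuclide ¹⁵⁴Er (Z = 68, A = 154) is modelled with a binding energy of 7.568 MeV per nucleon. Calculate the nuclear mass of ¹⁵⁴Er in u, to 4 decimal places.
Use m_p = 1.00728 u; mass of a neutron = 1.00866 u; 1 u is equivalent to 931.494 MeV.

153.9886 u

Total binding energy = 154 × 7.568 = 1165.472 MeV
Mass defect = 1165.472 MeV / (931.494 MeV/u) = 1.251186 u
Constituent mass = 68(1.00728) + 86(1.00866) = 155.23980 u
Nuclear mass = 155.23980 − 1.251186 = 153.988614 u ≈ 153.9886 u (to 4 decimal places)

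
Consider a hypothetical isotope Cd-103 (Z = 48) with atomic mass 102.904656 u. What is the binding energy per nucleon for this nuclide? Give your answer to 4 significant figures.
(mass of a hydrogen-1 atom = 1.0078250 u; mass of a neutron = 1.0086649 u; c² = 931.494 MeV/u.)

With 48 protons and 55 neutrons (A = 103):
Σm = 48·m(¹H) + 55·m_n = 48.3756000 + 55.4765695 = 103.8521695 u
Δm = 103.8521695 − 102.904656 = 0.9475135 u
E_B = 0.9475135 × 931.494 = 882.603 MeV
Dividing by A = 103 gives 8.569 MeV per nucleon.

8.569 MeV/nucleon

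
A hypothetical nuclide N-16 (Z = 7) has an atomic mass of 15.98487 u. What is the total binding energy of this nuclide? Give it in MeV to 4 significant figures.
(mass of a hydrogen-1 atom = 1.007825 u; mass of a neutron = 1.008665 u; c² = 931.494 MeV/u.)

137.8 MeV

With 7 protons and 9 neutrons (A = 16):
Total constituent mass: 7 × 1.007825 + 9 × 1.008665 = 16.132760 u
The mass defect is 16.132760 − 15.98487 = 0.147890 u.
E_B = 0.147890 × 931.494 = 137.759 MeV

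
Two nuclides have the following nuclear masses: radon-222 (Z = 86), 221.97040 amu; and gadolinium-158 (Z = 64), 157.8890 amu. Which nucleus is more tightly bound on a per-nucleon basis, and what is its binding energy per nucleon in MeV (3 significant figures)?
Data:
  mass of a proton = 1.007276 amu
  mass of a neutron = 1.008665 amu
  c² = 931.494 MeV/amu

gadolinium-158; 8.20 MeV/nucleon

radon-222: Σm = 86(1.007276) + 136(1.008665) = 223.804176 amu; Δm = 1.833776 amu; E_B = 1708.15 MeV; E_B/A = 7.694 MeV
gadolinium-158: Σm = 64(1.007276) + 94(1.008665) = 159.280174 amu; Δm = 1.391174 amu; E_B = 1295.9 MeV; E_B/A = 8.202 MeV
gadolinium-158 has the higher binding energy per nucleon, so it is the more tightly bound nucleus.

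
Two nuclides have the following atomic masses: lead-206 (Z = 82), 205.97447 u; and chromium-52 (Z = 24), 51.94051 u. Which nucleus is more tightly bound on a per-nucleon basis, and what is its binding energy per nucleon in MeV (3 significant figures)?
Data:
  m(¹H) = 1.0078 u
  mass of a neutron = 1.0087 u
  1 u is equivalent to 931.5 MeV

lead-206: Σm = 82(1.0078) + 124(1.0087) = 207.7184 u; Δm = 1.74393 u; E_B = 1624.5 MeV; E_B/A = 7.886 MeV
chromium-52: Σm = 24(1.0078) + 28(1.0087) = 52.4308 u; Δm = 0.49029 u; E_B = 456.71 MeV; E_B/A = 8.783 MeV
chromium-52 has the higher binding energy per nucleon, so it is the more tightly bound nucleus.

chromium-52; 8.78 MeV/nucleon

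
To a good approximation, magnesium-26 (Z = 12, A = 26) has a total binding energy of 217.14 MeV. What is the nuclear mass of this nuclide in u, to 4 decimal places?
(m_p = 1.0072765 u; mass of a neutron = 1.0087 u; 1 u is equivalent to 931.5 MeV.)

25.9760 u

Mass defect = 217.14 MeV / (931.5 MeV/u) = 0.233108 u
Constituent mass = 12(1.0072765) + 14(1.0087) = 26.2091180 u
Nuclear mass = 26.2091180 − 0.233108 = 25.9760100 u ≈ 25.9760 u (to 4 decimal places)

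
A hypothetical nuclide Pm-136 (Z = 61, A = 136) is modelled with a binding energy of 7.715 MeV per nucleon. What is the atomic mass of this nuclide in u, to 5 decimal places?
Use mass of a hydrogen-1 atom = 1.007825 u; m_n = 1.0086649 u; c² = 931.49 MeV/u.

Total binding energy = 136 × 7.715 = 1049.240 MeV
Mass defect = 1049.240 MeV / (931.49 MeV/u) = 1.1264104 u
Constituent mass = 61(1.007825) + 75(1.0086649) = 137.1271925 u
Atomic mass = 137.1271925 − 1.1264104 = 136.0007821 u ≈ 136.00078 u (to 5 decimal places)

136.00078 u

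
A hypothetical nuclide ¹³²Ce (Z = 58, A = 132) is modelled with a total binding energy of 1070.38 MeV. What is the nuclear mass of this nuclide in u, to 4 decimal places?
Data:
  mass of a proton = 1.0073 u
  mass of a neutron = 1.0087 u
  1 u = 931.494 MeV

131.9181 u

Mass defect = 1070.38 MeV / (931.494 MeV/u) = 1.149100 u
Constituent mass = 58(1.0073) + 74(1.0087) = 133.0672 u
Nuclear mass = 133.0672 − 1.149100 = 131.918100 u ≈ 131.9181 u (to 4 decimal places)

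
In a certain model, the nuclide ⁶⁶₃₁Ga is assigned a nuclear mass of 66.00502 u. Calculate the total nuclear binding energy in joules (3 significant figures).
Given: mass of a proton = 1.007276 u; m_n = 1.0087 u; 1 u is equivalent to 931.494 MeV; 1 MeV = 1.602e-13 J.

Total constituent mass: 31 × 1.007276 + 35 × 1.0087 = 66.530056 u
Δm = 66.530056 − 66.00502 = 0.525036 u
Converting to energy: 0.525036 u × 931.494 MeV/u = 489.068 MeV
In joules: 489.068 MeV × 1.602e-13 J/MeV = 7.8349e-11 J

7.83e-11 J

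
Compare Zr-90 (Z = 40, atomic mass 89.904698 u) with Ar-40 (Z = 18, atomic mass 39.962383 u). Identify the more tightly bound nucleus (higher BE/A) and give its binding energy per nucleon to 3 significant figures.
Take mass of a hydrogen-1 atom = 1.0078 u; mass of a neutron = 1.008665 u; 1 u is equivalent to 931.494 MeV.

Zr-90; 8.70 MeV/nucleon

Zr-90: Σm = 40(1.0078) + 50(1.008665) = 90.745250 u; Δm = 0.840552 u; E_B = 782.97 MeV; E_B/A = 8.700 MeV
Ar-40: Σm = 18(1.0078) + 22(1.008665) = 40.331030 u; Δm = 0.368647 u; E_B = 343.39 MeV; E_B/A = 8.5848 MeV
Zr-90 has the higher binding energy per nucleon, so it is the more tightly bound nucleus.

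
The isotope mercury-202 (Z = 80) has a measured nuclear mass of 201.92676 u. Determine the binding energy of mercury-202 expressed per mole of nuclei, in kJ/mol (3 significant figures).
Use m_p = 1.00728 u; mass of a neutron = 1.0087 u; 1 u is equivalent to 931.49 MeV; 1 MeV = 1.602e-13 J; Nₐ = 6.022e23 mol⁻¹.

1.54e+11 kJ/mol

Σm = 80·m_p + 122·m_n = 80.58240 + 123.0614 = 203.64380 u
Δm = 203.64380 − 201.92676 = 1.71704 u
Binding energy = Δm·c² = 1.71704 × 931.49 MeV/u = 1599.41 MeV
Per nucleus in joules: 1599.41 MeV × 1.602e-13 J/MeV = 2.5623e-10 J
Per mole: 2.5623e-10 J × 6.022e23 mol⁻¹ = 1.5430e+14 J/mol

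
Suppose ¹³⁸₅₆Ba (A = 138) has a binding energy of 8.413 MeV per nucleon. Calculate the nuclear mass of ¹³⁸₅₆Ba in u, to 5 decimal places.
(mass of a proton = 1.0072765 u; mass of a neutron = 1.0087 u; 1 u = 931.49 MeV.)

Total binding energy = 138 × 8.413 = 1160.994 MeV
Mass defect = 1160.994 MeV / (931.49 MeV/u) = 1.2463838 u
Constituent mass = 56(1.0072765) + 82(1.0087) = 139.1208840 u
Nuclear mass = 139.1208840 − 1.2463838 = 137.8745002 u ≈ 137.87450 u (to 5 decimal places)

137.87450 u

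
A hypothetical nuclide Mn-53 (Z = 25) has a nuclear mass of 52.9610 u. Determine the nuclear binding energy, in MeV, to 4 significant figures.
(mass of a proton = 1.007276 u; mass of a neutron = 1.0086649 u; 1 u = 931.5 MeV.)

Σm = 25·m_p + 28·m_n = 25.181900 + 28.2426172 = 53.4245172 u
The mass defect is 53.4245172 − 52.9610 = 0.4635172 u.
Binding energy = Δm·c² = 0.4635172 × 931.5 MeV/u = 431.766 MeV

431.8 MeV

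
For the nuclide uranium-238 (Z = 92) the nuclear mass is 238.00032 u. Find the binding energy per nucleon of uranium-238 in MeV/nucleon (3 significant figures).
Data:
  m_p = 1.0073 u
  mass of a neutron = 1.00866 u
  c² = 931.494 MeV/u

Z = 92, so N = A − Z = 238 − 92 = 146.
Σm = 92·m_p + 146·m_n = 92.6716 + 147.26436 = 239.93596 u
Mass defect Δm = 239.93596 − 238.00032 = 1.93564 u
Binding energy = Δm·c² = 1.93564 × 931.494 MeV/u = 1803.04 MeV
Dividing by A = 238 gives 7.576 MeV per nucleon.

7.58 MeV/nucleon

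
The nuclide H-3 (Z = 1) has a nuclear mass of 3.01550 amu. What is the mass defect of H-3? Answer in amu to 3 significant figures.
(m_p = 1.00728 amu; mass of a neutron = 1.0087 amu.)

Total constituent mass: 1 × 1.00728 + 2 × 1.0087 = 3.02468 amu
The mass defect is 3.02468 − 3.01550 = 0.00918 amu.

0.00918 amu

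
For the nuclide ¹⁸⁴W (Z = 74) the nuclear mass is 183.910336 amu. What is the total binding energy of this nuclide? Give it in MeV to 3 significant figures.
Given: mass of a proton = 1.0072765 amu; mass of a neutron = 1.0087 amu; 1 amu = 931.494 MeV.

1480 MeV

Mass of separated nucleons = 74(1.0072765) + 110(1.0087) = 74.5384610 + 110.9570 = 185.4954610 amu
Mass defect Δm = 185.4954610 − 183.910336 = 1.5851250 amu
Binding energy = Δm·c² = 1.5851250 × 931.494 MeV/amu = 1476.53 MeV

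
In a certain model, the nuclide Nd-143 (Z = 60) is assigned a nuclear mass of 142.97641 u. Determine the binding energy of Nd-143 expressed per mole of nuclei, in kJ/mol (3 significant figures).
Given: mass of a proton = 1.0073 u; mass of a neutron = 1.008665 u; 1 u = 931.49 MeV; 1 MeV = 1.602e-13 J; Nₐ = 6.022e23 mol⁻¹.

The nucleus contains 60 protons and 143 − 60 = 83 neutrons.
Mass of separated nucleons = 60(1.0073) + 83(1.008665) = 60.4380 + 83.719195 = 144.157195 u
Mass defect Δm = 144.157195 − 142.97641 = 1.180785 u
Converting to energy: 1.180785 u × 931.49 MeV/u = 1099.89 MeV
Per nucleus in joules: 1099.89 MeV × 1.602e-13 J/MeV = 1.7620e-10 J
Per mole: 1.7620e-10 J × 6.022e23 mol⁻¹ = 1.0611e+14 J/mol

1.06e+11 kJ/mol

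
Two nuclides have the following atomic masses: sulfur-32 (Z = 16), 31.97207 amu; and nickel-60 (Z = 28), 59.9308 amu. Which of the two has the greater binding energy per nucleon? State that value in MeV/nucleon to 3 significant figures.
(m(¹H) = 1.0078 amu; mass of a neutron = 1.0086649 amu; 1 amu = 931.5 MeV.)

sulfur-32: Σm = 16(1.0078) + 16(1.0086649) = 32.2634384 amu; Δm = 0.2913684 amu; E_B = 271.41 MeV; E_B/A = 8.482 MeV
nickel-60: Σm = 28(1.0078) + 32(1.0086649) = 60.4956768 amu; Δm = 0.5648768 amu; E_B = 526.18 MeV; E_B/A = 8.770 MeV
nickel-60 has the higher binding energy per nucleon, so it is the more tightly bound nucleus.

nickel-60; 8.77 MeV/nucleon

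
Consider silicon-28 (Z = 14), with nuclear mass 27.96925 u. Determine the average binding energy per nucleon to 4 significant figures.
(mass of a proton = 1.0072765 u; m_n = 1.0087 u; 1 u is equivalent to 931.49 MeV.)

8.464 MeV/nucleon

Z = 14, so N = A − Z = 28 − 14 = 14.
Σm = 14·m_p + 14·m_n = 14.1018710 + 14.1218 = 28.2236710 u
Δm = 28.2236710 − 27.96925 = 0.2544210 u
Converting to energy: 0.2544210 u × 931.49 MeV/u = 236.991 MeV
Dividing by A = 28 gives 8.464 MeV per nucleon.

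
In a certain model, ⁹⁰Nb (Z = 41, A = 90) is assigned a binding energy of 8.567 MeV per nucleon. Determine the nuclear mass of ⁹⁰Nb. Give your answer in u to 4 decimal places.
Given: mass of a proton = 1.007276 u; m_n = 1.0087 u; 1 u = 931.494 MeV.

Total binding energy = 90 × 8.567 = 771.030 MeV
Mass defect = 771.030 MeV / (931.494 MeV/u) = 0.827735 u
Constituent mass = 41(1.007276) + 49(1.0087) = 90.724616 u
Nuclear mass = 90.724616 − 0.827735 = 89.896881 u ≈ 89.8969 u (to 4 decimal places)

89.8969 u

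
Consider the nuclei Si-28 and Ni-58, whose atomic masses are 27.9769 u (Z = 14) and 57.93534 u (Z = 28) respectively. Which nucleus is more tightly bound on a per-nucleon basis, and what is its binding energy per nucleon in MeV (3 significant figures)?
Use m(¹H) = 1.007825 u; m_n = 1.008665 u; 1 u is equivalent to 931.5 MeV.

Si-28: Σm = 14(1.007825) + 14(1.008665) = 28.230860 u; Δm = 0.253960 u; E_B = 236.56 MeV; E_B/A = 8.449 MeV
Ni-58: Σm = 28(1.007825) + 30(1.008665) = 58.479050 u; Δm = 0.543710 u; E_B = 506.47 MeV; E_B/A = 8.732 MeV
Ni-58 has the higher binding energy per nucleon, so it is the more tightly bound nucleus.

Ni-58; 8.73 MeV/nucleon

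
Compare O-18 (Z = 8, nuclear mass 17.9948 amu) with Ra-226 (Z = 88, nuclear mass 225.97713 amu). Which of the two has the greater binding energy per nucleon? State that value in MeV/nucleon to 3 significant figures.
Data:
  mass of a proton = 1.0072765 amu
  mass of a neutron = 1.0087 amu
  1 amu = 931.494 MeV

O-18; 7.78 MeV/nucleon

O-18: Σm = 8(1.0072765) + 10(1.0087) = 18.1452120 amu; Δm = 0.1504120 amu; E_B = 140.11 MeV; E_B/A = 7.784 MeV
Ra-226: Σm = 88(1.0072765) + 138(1.0087) = 227.8409320 amu; Δm = 1.8638020 amu; E_B = 1736.1 MeV; E_B/A = 7.682 MeV
O-18 has the higher binding energy per nucleon, so it is the more tightly bound nucleus.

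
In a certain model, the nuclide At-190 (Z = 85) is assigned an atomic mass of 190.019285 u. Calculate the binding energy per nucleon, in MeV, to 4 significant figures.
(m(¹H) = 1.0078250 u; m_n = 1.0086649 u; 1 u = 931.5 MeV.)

Total constituent mass: 85 × 1.0078250 + 105 × 1.0086649 = 191.5749395 u
Δm = 191.5749395 − 190.019285 = 1.5556545 u
Converting to energy: 1.5556545 u × 931.5 MeV/u = 1449.09 MeV
Per nucleon: 1449.09 / 190 = 7.627 MeV

7.627 MeV/nucleon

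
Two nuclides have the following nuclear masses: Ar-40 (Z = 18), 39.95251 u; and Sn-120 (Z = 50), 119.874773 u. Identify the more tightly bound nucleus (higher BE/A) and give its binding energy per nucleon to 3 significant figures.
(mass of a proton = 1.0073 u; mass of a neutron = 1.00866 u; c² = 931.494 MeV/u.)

Ar-40: Σm = 18(1.0073) + 22(1.00866) = 40.32192 u; Δm = 0.36941 u; E_B = 344.10 MeV; E_B/A = 8.603 MeV
Sn-120: Σm = 50(1.0073) + 70(1.00866) = 120.97120 u; Δm = 1.096427 u; E_B = 1021.3 MeV; E_B/A = 8.511 MeV
Ar-40 has the higher binding energy per nucleon, so it is the more tightly bound nucleus.

Ar-40; 8.60 MeV/nucleon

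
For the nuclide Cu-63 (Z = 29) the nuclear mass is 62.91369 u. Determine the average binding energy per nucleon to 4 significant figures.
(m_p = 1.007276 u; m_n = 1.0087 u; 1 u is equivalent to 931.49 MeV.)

Z = 29, so N = A − Z = 63 − 29 = 34.
Σm = 29·m_p + 34·m_n = 29.211004 + 34.2958 = 63.506804 u
The mass defect is 63.506804 − 62.91369 = 0.593114 u.
Binding energy = Δm·c² = 0.593114 × 931.49 MeV/u = 552.480 MeV
Dividing by A = 63 gives 8.770 MeV per nucleon.

8.770 MeV/nucleon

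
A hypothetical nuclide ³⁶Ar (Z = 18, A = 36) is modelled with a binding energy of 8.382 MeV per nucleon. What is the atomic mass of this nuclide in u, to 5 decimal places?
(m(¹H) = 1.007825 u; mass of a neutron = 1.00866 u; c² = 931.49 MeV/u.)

Total binding energy = 36 × 8.382 = 301.752 MeV
Mass defect = 301.752 MeV / (931.49 MeV/u) = 0.3239455 u
Constituent mass = 18(1.007825) + 18(1.00866) = 36.296730 u
Atomic mass = 36.296730 − 0.3239455 = 35.9727845 u ≈ 35.97278 u (to 5 decimal places)

35.97278 u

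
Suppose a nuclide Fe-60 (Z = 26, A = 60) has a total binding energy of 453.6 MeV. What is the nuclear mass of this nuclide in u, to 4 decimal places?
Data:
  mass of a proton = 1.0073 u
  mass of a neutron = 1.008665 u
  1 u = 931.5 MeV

59.9975 u

Mass defect = 453.6 MeV / (931.5 MeV/u) = 0.486957 u
Constituent mass = 26(1.0073) + 34(1.008665) = 60.484410 u
Nuclear mass = 60.484410 − 0.486957 = 59.997453 u ≈ 59.9975 u (to 4 decimal places)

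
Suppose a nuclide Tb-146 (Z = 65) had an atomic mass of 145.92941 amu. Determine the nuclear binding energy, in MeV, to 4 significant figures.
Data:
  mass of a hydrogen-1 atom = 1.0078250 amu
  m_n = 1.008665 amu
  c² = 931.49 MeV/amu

Z = 65, so N = A − Z = 146 − 65 = 81.
Mass of separated nucleons = 65(1.0078250) + 81(1.008665) = 65.5086250 + 81.701865 = 147.2104900 amu
Mass defect Δm = 147.2104900 − 145.92941 = 1.2810800 amu
E_B = 1.2810800 × 931.49 = 1193.31 MeV

1193 MeV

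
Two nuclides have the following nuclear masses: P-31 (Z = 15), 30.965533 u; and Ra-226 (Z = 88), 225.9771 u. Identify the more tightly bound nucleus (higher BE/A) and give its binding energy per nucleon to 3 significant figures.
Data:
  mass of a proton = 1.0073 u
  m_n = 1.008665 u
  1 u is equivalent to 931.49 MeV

P-31: Σm = 15(1.0073) + 16(1.008665) = 31.248140 u; Δm = 0.282607 u; E_B = 263.25 MeV; E_B/A = 8.492 MeV
Ra-226: Σm = 88(1.0073) + 138(1.008665) = 227.838170 u; Δm = 1.861070 u; E_B = 1733.6 MeV; E_B/A = 7.671 MeV
P-31 has the higher binding energy per nucleon, so it is the more tightly bound nucleus.

P-31; 8.49 MeV/nucleon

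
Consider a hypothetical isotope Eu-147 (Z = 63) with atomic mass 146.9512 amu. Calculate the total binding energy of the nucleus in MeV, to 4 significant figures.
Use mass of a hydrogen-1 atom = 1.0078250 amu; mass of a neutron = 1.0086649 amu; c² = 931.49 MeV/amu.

1183 MeV

Σm = 63·m(¹H) + 84·m_n = 63.4929750 + 84.7278516 = 148.2208266 amu
Mass defect Δm = 148.2208266 − 146.9512 = 1.2696266 amu
Converting to energy: 1.2696266 amu × 931.49 MeV/amu = 1182.64 MeV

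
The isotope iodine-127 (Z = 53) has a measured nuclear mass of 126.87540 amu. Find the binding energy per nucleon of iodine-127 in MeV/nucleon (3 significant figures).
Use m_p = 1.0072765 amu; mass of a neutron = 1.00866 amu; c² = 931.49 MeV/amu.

Σm = 53·m_p + 74·m_n = 53.3856545 + 74.64084 = 128.0264945 amu
Δm = 128.0264945 − 126.87540 = 1.1510945 amu
E_B = 1.1510945 × 931.49 = 1072.23 MeV
BE/A = 1072.23 MeV / 127 = 8.443 MeV/nucleon

8.44 MeV/nucleon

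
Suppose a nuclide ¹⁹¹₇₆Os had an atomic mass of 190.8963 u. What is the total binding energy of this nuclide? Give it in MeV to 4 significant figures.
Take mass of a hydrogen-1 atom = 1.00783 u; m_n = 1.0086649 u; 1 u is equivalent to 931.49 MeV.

1579 MeV

The nucleus contains 76 protons and 191 − 76 = 115 neutrons.
Σm = 76·m(¹H) + 115·m_n = 76.59508 + 115.9964635 = 192.5915435 u
The mass defect is 192.5915435 − 190.8963 = 1.6952435 u.
Converting to energy: 1.6952435 u × 931.49 MeV/u = 1579.10 MeV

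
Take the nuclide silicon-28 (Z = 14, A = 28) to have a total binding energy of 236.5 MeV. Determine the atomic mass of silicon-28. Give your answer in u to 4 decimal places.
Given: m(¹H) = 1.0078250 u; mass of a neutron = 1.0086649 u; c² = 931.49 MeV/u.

27.9770 u

Mass defect = 236.5 MeV / (931.49 MeV/u) = 0.253894 u
Constituent mass = 14(1.0078250) + 14(1.0086649) = 28.2308586 u
Atomic mass = 28.2308586 − 0.253894 = 27.9769646 u ≈ 27.9770 u (to 4 decimal places)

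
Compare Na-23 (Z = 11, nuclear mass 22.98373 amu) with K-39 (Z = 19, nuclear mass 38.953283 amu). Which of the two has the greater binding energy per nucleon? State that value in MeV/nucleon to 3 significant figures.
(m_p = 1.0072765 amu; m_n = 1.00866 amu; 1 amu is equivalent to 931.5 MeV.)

K-39; 8.55 MeV/nucleon

Na-23: Σm = 11(1.0072765) + 12(1.00866) = 23.1839615 amu; Δm = 0.2002315 amu; E_B = 186.516 MeV; E_B/A = 8.109 MeV
K-39: Σm = 19(1.0072765) + 20(1.00866) = 39.3114535 amu; Δm = 0.3581705 amu; E_B = 333.636 MeV; E_B/A = 8.5548 MeV
K-39 has the higher binding energy per nucleon, so it is the more tightly bound nucleus.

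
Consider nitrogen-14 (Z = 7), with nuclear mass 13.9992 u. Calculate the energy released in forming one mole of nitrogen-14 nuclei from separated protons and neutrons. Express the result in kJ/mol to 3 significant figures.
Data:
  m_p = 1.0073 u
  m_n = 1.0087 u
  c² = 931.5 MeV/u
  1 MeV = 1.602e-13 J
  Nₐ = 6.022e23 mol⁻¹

1.01e+10 kJ/mol

With 7 protons and 7 neutrons (A = 14):
Total constituent mass: 7 × 1.0073 + 7 × 1.0087 = 14.1120 u
Mass defect Δm = 14.1120 − 13.9992 = 0.1128 u
E_B = 0.1128 × 931.5 = 105.073 MeV
Per nucleus in joules: 105.073 MeV × 1.602e-13 J/MeV = 1.6833e-11 J
Per mole: 1.6833e-11 J × 6.022e23 mol⁻¹ = 1.0137e+13 J/mol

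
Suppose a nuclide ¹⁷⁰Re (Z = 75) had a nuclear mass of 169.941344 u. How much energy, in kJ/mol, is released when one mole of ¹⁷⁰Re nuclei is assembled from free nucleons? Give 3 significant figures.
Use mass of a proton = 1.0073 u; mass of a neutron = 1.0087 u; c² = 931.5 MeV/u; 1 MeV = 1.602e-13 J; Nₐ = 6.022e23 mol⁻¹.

Σm = 75·m_p + 95·m_n = 75.5475 + 95.8265 = 171.3740 u
The mass defect is 171.3740 − 169.941344 = 1.432656 u.
E_B = 1.432656 × 931.5 = 1334.52 MeV
Per nucleus in joules: 1334.52 MeV × 1.602e-13 J/MeV = 2.1379e-10 J
Per mole: 2.1379e-10 J × 6.022e23 mol⁻¹ = 1.2874e+14 J/mol

1.29e+11 kJ/mol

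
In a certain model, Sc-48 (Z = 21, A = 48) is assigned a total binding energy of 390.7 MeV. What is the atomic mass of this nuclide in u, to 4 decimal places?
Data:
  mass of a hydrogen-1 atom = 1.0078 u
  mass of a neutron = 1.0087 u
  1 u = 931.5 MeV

47.9793 u

Mass defect = 390.7 MeV / (931.5 MeV/u) = 0.419431 u
Constituent mass = 21(1.0078) + 27(1.0087) = 48.3987 u
Atomic mass = 48.3987 − 0.419431 = 47.979269 u ≈ 47.9793 u (to 4 decimal places)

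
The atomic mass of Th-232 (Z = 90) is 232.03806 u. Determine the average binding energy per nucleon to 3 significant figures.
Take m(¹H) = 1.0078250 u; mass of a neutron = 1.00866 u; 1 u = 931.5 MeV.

7.61 MeV/nucleon

Z = 90, so N = A − Z = 232 − 90 = 142.
Total constituent mass: 90 × 1.0078250 + 142 × 1.00866 = 233.9339700 u
Mass defect Δm = 233.9339700 − 232.03806 = 1.8959100 u
Converting to energy: 1.8959100 u × 931.5 MeV/u = 1766.04 MeV
Per nucleon: 1766.04 / 232 = 7.612 MeV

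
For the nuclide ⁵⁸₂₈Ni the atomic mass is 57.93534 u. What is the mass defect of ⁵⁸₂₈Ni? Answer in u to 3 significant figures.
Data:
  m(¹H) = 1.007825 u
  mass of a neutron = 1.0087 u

Z = 28, so N = A − Z = 58 − 28 = 30.
Σm = 28·m(¹H) + 30·m_n = 28.219100 + 30.2610 = 58.480100 u
The mass defect is 58.480100 − 57.93534 = 0.544760 u.

0.545 u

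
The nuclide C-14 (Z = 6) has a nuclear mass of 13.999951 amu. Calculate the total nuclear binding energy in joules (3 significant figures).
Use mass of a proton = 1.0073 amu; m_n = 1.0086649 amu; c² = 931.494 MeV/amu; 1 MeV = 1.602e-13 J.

1.69e-11 J

Mass of separated nucleons = 6(1.0073) + 8(1.0086649) = 6.0438 + 8.0693192 = 14.1131192 amu
Δm = 14.1131192 − 13.999951 = 0.1131682 amu
Binding energy = Δm·c² = 0.1131682 × 931.494 MeV/amu = 105.415 MeV
In joules: 105.415 MeV × 1.602e-13 J/MeV = 1.6887e-11 J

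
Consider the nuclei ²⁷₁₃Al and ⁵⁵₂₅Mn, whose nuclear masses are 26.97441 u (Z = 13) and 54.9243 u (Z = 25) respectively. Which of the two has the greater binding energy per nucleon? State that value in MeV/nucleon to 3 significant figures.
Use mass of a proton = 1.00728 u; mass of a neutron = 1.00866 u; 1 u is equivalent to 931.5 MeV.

⁵⁵₂₅Mn; 8.76 MeV/nucleon

²⁷₁₃Al: Σm = 13(1.00728) + 14(1.00866) = 27.21588 u; Δm = 0.24147 u; E_B = 224.93 MeV; E_B/A = 8.331 MeV
⁵⁵₂₅Mn: Σm = 25(1.00728) + 30(1.00866) = 55.44180 u; Δm = 0.51750 u; E_B = 482.051 MeV; E_B/A = 8.7646 MeV
⁵⁵₂₅Mn has the higher binding energy per nucleon, so it is the more tightly bound nucleus.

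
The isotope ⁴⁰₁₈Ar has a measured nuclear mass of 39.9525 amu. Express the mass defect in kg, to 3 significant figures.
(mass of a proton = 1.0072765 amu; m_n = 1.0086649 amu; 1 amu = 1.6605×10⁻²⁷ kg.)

Σm = 18·m_p + 22·m_n = 18.1309770 + 22.1906278 = 40.3216048 amu
The mass defect is 40.3216048 − 39.9525 = 0.3691048 amu.
In SI units: 0.3691048 amu × 1.6605×10⁻²⁷ kg/amu = 6.1290e-28 kg

6.13e-28 kg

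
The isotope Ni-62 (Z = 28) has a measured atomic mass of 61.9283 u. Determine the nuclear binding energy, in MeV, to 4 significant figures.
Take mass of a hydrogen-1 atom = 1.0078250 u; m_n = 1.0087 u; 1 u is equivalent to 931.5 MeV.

Z = 28, so N = A − Z = 62 − 28 = 34.
Total constituent mass: 28 × 1.0078250 + 34 × 1.0087 = 62.5149000 u
Δm = 62.5149000 − 61.9283 = 0.5866000 u
E_B = 0.5866000 × 931.5 = 546.418 MeV

546.4 MeV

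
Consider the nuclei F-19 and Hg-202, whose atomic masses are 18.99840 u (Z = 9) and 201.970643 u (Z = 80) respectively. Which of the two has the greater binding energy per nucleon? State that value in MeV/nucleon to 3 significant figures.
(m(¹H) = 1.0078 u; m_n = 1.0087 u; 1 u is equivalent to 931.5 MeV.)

F-19: Σm = 9(1.0078) + 10(1.0087) = 19.1572 u; Δm = 0.15880 u; E_B = 147.92 MeV; E_B/A = 7.785 MeV
Hg-202: Σm = 80(1.0078) + 122(1.0087) = 203.6854 u; Δm = 1.714757 u; E_B = 1597.3 MeV; E_B/A = 7.907 MeV
Hg-202 has the higher binding energy per nucleon, so it is the more tightly bound nucleus.

Hg-202; 7.91 MeV/nucleon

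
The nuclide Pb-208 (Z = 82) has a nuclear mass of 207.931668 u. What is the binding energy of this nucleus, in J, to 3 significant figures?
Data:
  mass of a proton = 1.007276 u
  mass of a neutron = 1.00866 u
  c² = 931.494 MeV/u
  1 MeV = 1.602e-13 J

2.62e-10 J

With 82 protons and 126 neutrons (A = 208):
Σm = 82·m_p + 126·m_n = 82.596632 + 127.09116 = 209.687792 u
Δm = 209.687792 − 207.931668 = 1.756124 u
E_B = 1.756124 × 931.494 = 1635.82 MeV
In joules: 1635.82 MeV × 1.602e-13 J/MeV = 2.6206e-10 J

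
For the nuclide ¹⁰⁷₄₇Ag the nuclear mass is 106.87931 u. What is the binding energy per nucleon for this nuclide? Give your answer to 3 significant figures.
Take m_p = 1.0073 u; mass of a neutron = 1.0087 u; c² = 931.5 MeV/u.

Z = 47, so N = A − Z = 107 − 47 = 60.
Σm = 47·m_p + 60·m_n = 47.3431 + 60.5220 = 107.8651 u
Δm = 107.8651 − 106.87931 = 0.98579 u
Binding energy = Δm·c² = 0.98579 × 931.5 MeV/u = 918.263 MeV
Per nucleon: 918.263 / 107 = 8.582 MeV

8.58 MeV/nucleon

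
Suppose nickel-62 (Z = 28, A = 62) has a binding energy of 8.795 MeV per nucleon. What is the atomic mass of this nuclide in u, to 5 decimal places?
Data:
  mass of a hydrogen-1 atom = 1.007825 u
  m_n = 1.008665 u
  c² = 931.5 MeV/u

61.92832 u

Total binding energy = 62 × 8.795 = 545.290 MeV
Mass defect = 545.290 MeV / (931.5 MeV/u) = 0.5853892 u
Constituent mass = 28(1.007825) + 34(1.008665) = 62.513710 u
Atomic mass = 62.513710 − 0.5853892 = 61.9283208 u ≈ 61.92832 u (to 5 decimal places)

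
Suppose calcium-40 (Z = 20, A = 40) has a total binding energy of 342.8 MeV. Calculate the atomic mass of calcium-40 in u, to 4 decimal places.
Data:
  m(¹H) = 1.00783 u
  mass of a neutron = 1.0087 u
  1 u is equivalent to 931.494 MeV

39.9626 u

Mass defect = 342.8 MeV / (931.494 MeV/u) = 0.368011 u
Constituent mass = 20(1.00783) + 20(1.0087) = 40.33060 u
Atomic mass = 40.33060 − 0.368011 = 39.962589 u ≈ 39.9626 u (to 4 decimal places)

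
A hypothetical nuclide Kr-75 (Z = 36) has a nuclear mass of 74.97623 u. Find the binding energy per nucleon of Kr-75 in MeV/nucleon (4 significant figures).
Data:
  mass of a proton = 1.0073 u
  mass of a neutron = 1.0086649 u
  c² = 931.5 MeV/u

Total constituent mass: 36 × 1.0073 + 39 × 1.0086649 = 75.6007311 u
Δm = 75.6007311 − 74.97623 = 0.6245011 u
Converting to energy: 0.6245011 u × 931.5 MeV/u = 581.723 MeV
Per nucleon: 581.723 / 75 = 7.756 MeV

7.756 MeV/nucleon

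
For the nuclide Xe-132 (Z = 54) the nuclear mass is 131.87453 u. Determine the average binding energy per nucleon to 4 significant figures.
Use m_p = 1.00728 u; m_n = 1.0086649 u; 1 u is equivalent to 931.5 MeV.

Σm = 54·m_p + 78·m_n = 54.39312 + 78.6758622 = 133.0689822 u
Mass defect Δm = 133.0689822 − 131.87453 = 1.1944522 u
E_B = 1.1944522 × 931.5 = 1112.63 MeV
Per nucleon: 1112.63 / 132 = 8.429 MeV

8.429 MeV/nucleon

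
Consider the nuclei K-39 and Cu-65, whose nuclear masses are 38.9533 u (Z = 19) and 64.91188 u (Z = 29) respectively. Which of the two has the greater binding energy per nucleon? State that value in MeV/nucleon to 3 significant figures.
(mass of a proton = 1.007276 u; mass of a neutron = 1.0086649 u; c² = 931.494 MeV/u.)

Cu-65; 8.76 MeV/nucleon

K-39: Σm = 19(1.007276) + 20(1.0086649) = 39.3115420 u; Δm = 0.3582420 u; E_B = 333.70 MeV; E_B/A = 8.556 MeV
Cu-65: Σm = 29(1.007276) + 36(1.0086649) = 65.5229404 u; Δm = 0.6110604 u; E_B = 569.20 MeV; E_B/A = 8.757 MeV
Cu-65 has the higher binding energy per nucleon, so it is the more tightly bound nucleus.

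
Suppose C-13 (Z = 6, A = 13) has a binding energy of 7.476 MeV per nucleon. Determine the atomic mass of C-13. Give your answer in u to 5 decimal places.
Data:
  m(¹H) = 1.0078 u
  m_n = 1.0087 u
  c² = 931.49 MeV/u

13.00336 u

Total binding energy = 13 × 7.476 = 97.188 MeV
Mass defect = 97.188 MeV / (931.49 MeV/u) = 0.1043361 u
Constituent mass = 6(1.0078) + 7(1.0087) = 13.1077 u
Atomic mass = 13.1077 − 0.1043361 = 13.0033639 u ≈ 13.00336 u (to 5 decimal places)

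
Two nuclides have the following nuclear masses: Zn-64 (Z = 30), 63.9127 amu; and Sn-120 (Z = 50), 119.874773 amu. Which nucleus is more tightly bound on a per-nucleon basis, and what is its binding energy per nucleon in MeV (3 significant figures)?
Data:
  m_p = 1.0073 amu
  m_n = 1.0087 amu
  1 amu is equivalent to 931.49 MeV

Zn-64; 8.76 MeV/nucleon

Zn-64: Σm = 30(1.0073) + 34(1.0087) = 64.5148 amu; Δm = 0.6021 amu; E_B = 560.85 MeV; E_B/A = 8.763 MeV
Sn-120: Σm = 50(1.0073) + 70(1.0087) = 120.9740 amu; Δm = 1.099227 amu; E_B = 1023.9 MeV; E_B/A = 8.533 MeV
Zn-64 has the higher binding energy per nucleon, so it is the more tightly bound nucleus.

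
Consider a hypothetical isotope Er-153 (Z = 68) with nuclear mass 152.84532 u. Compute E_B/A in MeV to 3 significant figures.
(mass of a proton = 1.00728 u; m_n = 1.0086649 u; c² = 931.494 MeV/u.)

Σm = 68·m_p + 85·m_n = 68.49504 + 85.7365165 = 154.2315565 u
Δm = 154.2315565 − 152.84532 = 1.3862365 u
Binding energy = Δm·c² = 1.3862365 × 931.494 MeV/u = 1291.27 MeV
Per nucleon: 1291.27 / 153 = 8.440 MeV

8.44 MeV/nucleon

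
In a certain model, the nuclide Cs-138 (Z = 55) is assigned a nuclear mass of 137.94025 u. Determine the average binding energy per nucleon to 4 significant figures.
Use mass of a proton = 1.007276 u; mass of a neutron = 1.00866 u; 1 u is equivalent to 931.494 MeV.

7.956 MeV/nucleon

With 55 protons and 83 neutrons (A = 138):
Σm = 55·m_p + 83·m_n = 55.400180 + 83.71878 = 139.118960 u
Δm = 139.118960 − 137.94025 = 1.178710 u
E_B = 1.178710 × 931.494 = 1097.96 MeV
Dividing by A = 138 gives 7.956 MeV per nucleon.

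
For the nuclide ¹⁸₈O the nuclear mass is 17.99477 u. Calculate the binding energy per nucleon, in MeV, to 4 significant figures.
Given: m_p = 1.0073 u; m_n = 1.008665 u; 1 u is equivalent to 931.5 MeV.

7.777 MeV/nucleon

Total constituent mass: 8 × 1.0073 + 10 × 1.008665 = 18.145050 u
The mass defect is 18.145050 − 17.99477 = 0.150280 u.
Converting to energy: 0.150280 u × 931.5 MeV/u = 139.986 MeV
BE/A = 139.986 MeV / 18 = 7.777 MeV/nucleon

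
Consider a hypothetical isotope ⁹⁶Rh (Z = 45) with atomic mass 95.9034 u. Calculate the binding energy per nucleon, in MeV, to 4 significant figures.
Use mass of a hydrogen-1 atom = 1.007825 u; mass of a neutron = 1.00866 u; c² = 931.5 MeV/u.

Total constituent mass: 45 × 1.007825 + 51 × 1.00866 = 96.793785 u
The mass defect is 96.793785 − 95.9034 = 0.890385 u.
Binding energy = Δm·c² = 0.890385 × 931.5 MeV/u = 829.394 MeV
Per nucleon: 829.394 / 96 = 8.640 MeV

8.640 MeV/nucleon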